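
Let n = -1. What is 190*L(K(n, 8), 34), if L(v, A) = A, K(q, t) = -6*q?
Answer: 6460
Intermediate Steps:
190*L(K(n, 8), 34) = 190*34 = 6460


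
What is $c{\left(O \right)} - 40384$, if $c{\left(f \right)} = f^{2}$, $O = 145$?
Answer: $-19359$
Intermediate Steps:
$c{\left(O \right)} - 40384 = 145^{2} - 40384 = 21025 - 40384 = -19359$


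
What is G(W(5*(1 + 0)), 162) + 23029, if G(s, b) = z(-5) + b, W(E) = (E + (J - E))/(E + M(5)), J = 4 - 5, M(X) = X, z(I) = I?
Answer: 23186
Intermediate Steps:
J = -1
W(E) = -1/(5 + E) (W(E) = (E + (-1 - E))/(E + 5) = -1/(5 + E))
G(s, b) = -5 + b
G(W(5*(1 + 0)), 162) + 23029 = (-5 + 162) + 23029 = 157 + 23029 = 23186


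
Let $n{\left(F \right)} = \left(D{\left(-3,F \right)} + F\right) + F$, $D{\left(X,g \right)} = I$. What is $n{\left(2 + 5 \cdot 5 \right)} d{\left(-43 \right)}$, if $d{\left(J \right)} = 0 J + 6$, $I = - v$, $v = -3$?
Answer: $342$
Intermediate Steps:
$I = 3$ ($I = \left(-1\right) \left(-3\right) = 3$)
$d{\left(J \right)} = 6$ ($d{\left(J \right)} = 0 + 6 = 6$)
$D{\left(X,g \right)} = 3$
$n{\left(F \right)} = 3 + 2 F$ ($n{\left(F \right)} = \left(3 + F\right) + F = 3 + 2 F$)
$n{\left(2 + 5 \cdot 5 \right)} d{\left(-43 \right)} = \left(3 + 2 \left(2 + 5 \cdot 5\right)\right) 6 = \left(3 + 2 \left(2 + 25\right)\right) 6 = \left(3 + 2 \cdot 27\right) 6 = \left(3 + 54\right) 6 = 57 \cdot 6 = 342$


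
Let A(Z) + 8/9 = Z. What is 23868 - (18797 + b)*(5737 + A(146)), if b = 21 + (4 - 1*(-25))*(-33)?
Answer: -945328667/9 ≈ -1.0504e+8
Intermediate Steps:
A(Z) = -8/9 + Z
b = -936 (b = 21 + (4 + 25)*(-33) = 21 + 29*(-33) = 21 - 957 = -936)
23868 - (18797 + b)*(5737 + A(146)) = 23868 - (18797 - 936)*(5737 + (-8/9 + 146)) = 23868 - 17861*(5737 + 1306/9) = 23868 - 17861*52939/9 = 23868 - 1*945543479/9 = 23868 - 945543479/9 = -945328667/9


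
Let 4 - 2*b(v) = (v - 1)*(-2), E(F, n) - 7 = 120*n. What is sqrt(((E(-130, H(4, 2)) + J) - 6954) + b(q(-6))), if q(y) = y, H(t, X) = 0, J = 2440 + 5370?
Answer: sqrt(858) ≈ 29.292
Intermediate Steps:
J = 7810
E(F, n) = 7 + 120*n
b(v) = 1 + v (b(v) = 2 - (v - 1)*(-2)/2 = 2 - (-1 + v)*(-2)/2 = 2 - (2 - 2*v)/2 = 2 + (-1 + v) = 1 + v)
sqrt(((E(-130, H(4, 2)) + J) - 6954) + b(q(-6))) = sqrt((((7 + 120*0) + 7810) - 6954) + (1 - 6)) = sqrt((((7 + 0) + 7810) - 6954) - 5) = sqrt(((7 + 7810) - 6954) - 5) = sqrt((7817 - 6954) - 5) = sqrt(863 - 5) = sqrt(858)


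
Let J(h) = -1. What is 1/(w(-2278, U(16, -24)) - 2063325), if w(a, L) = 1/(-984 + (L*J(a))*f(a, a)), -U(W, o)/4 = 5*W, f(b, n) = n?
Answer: -729944/1506111703801 ≈ -4.8465e-7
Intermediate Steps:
U(W, o) = -20*W
w(a, L) = 1/(-984 - L*a) (w(a, L) = 1/(-984 + (L*(-1))*a) = 1/(-984 + (-L)*a) = 1/(-984 - L*a))
1/(w(-2278, U(16, -24)) - 2063325) = 1/(1/(-984 - 1*(-20*16)*(-2278)) - 2063325) = 1/(1/(-984 - 1*(-320)*(-2278)) - 2063325) = 1/(1/(-984 - 728960) - 2063325) = 1/(1/(-729944) - 2063325) = 1/(-1/729944 - 2063325) = 1/(-1506111703801/729944) = -729944/1506111703801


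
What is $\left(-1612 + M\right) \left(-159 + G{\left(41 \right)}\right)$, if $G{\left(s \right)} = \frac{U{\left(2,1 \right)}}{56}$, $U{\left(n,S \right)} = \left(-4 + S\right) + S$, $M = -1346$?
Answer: $\frac{6585987}{14} \approx 4.7043 \cdot 10^{5}$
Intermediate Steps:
$U{\left(n,S \right)} = -4 + 2 S$
$G{\left(s \right)} = - \frac{1}{28}$ ($G{\left(s \right)} = \frac{-4 + 2 \cdot 1}{56} = \left(-4 + 2\right) \frac{1}{56} = \left(-2\right) \frac{1}{56} = - \frac{1}{28}$)
$\left(-1612 + M\right) \left(-159 + G{\left(41 \right)}\right) = \left(-1612 - 1346\right) \left(-159 - \frac{1}{28}\right) = \left(-2958\right) \left(- \frac{4453}{28}\right) = \frac{6585987}{14}$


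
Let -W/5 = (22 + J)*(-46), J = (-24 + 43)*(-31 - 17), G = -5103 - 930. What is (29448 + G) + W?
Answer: -181285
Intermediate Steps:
G = -6033
J = -912 (J = 19*(-48) = -912)
W = -204700 (W = -5*(22 - 912)*(-46) = -(-4450)*(-46) = -5*40940 = -204700)
(29448 + G) + W = (29448 - 6033) - 204700 = 23415 - 204700 = -181285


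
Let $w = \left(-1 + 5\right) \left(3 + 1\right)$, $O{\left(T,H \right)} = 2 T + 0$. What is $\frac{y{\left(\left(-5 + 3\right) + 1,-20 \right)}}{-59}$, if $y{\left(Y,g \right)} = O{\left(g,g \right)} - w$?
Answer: $\frac{56}{59} \approx 0.94915$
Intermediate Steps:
$O{\left(T,H \right)} = 2 T$
$w = 16$ ($w = 4 \cdot 4 = 16$)
$y{\left(Y,g \right)} = -16 + 2 g$ ($y{\left(Y,g \right)} = 2 g - 16 = -16 + 2 g$)
$\frac{y{\left(\left(-5 + 3\right) + 1,-20 \right)}}{-59} = \frac{-16 + 2 \left(-20\right)}{-59} = - \frac{-16 - 40}{59} = \left(- \frac{1}{59}\right) \left(-56\right) = \frac{56}{59}$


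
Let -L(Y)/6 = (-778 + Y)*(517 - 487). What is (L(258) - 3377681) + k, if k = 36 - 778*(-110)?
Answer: -3198465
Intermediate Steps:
L(Y) = 140040 - 180*Y (L(Y) = -6*(-778 + Y)*(517 - 487) = -6*(-778 + Y)*30 = -6*(-23340 + 30*Y) = 140040 - 180*Y)
k = 85616 (k = 36 + 85580 = 85616)
(L(258) - 3377681) + k = ((140040 - 180*258) - 3377681) + 85616 = ((140040 - 46440) - 3377681) + 85616 = (93600 - 3377681) + 85616 = -3284081 + 85616 = -3198465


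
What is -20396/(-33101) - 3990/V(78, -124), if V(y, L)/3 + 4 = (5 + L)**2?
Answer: 244721842/468610857 ≈ 0.52223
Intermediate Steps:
V(y, L) = -12 + 3*(5 + L)**2
-20396/(-33101) - 3990/V(78, -124) = -20396/(-33101) - 3990/(-12 + 3*(5 - 124)**2) = -20396*(-1/33101) - 3990/(-12 + 3*(-119)**2) = 20396/33101 - 3990/(-12 + 3*14161) = 20396/33101 - 3990/(-12 + 42483) = 20396/33101 - 3990/42471 = 20396/33101 - 3990*1/42471 = 20396/33101 - 1330/14157 = 244721842/468610857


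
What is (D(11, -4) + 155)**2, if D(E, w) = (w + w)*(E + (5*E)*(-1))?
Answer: 257049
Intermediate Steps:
D(E, w) = -8*E*w (D(E, w) = (2*w)*(E - 5*E) = (2*w)*(-4*E) = -8*E*w)
(D(11, -4) + 155)**2 = (-8*11*(-4) + 155)**2 = (352 + 155)**2 = 507**2 = 257049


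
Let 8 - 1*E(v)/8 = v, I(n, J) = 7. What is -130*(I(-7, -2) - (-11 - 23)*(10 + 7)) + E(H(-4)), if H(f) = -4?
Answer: -75954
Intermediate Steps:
E(v) = 64 - 8*v
-130*(I(-7, -2) - (-11 - 23)*(10 + 7)) + E(H(-4)) = -130*(7 - (-11 - 23)*(10 + 7)) + (64 - 8*(-4)) = -130*(7 - (-34)*17) + (64 + 32) = -130*(7 - 1*(-578)) + 96 = -130*(7 + 578) + 96 = -130*585 + 96 = -76050 + 96 = -75954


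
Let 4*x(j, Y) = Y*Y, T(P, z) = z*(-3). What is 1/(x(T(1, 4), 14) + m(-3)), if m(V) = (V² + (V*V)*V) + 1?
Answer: 1/32 ≈ 0.031250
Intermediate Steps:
T(P, z) = -3*z
m(V) = 1 + V² + V³ (m(V) = (V² + V²*V) + 1 = (V² + V³) + 1 = 1 + V² + V³)
x(j, Y) = Y²/4 (x(j, Y) = (Y*Y)/4 = Y²/4)
1/(x(T(1, 4), 14) + m(-3)) = 1/((¼)*14² + (1 + (-3)² + (-3)³)) = 1/((¼)*196 + (1 + 9 - 27)) = 1/(49 - 17) = 1/32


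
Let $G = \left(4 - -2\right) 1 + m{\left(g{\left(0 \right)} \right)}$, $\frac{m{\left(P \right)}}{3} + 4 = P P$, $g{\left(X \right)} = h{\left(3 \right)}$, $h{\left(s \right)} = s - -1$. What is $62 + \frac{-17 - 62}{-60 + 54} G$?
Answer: $615$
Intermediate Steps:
$h{\left(s \right)} = 1 + s$ ($h{\left(s \right)} = s + 1 = 1 + s$)
$g{\left(X \right)} = 4$ ($g{\left(X \right)} = 1 + 3 = 4$)
$m{\left(P \right)} = -12 + 3 P^{2}$ ($m{\left(P \right)} = -12 + 3 P P = -12 + 3 P^{2}$)
$G = 42$ ($G = \left(4 - -2\right) 1 - \left(12 - 3 \cdot 4^{2}\right) = \left(4 + 2\right) 1 + \left(-12 + 3 \cdot 16\right) = 6 \cdot 1 + \left(-12 + 48\right) = 6 + 36 = 42$)
$62 + \frac{-17 - 62}{-60 + 54} G = 62 + \frac{-17 - 62}{-60 + 54} \cdot 42 = 62 + - \frac{79}{-6} \cdot 42 = 62 + \left(-79\right) \left(- \frac{1}{6}\right) 42 = 62 + \frac{79}{6} \cdot 42 = 62 + 553 = 615$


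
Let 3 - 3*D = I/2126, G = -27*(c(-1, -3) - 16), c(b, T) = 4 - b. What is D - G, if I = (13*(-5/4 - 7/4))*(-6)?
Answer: -314687/1063 ≈ -296.04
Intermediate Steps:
G = 297 (G = -27*((4 - 1*(-1)) - 16) = -27*((4 + 1) - 16) = -27*(5 - 16) = -27*(-11) = 297)
I = 234 (I = (13*(-5*¼ - 7*¼))*(-6) = (13*(-5/4 - 7/4))*(-6) = (13*(-3))*(-6) = -39*(-6) = 234)
D = 1024/1063 (D = 1 - 78/2126 = 1 - ⅓*117/1063 = 1 - 39/1063 = 1024/1063 ≈ 0.96331)
D - G = 1024/1063 - 1*297 = 1024/1063 - 297 = -314687/1063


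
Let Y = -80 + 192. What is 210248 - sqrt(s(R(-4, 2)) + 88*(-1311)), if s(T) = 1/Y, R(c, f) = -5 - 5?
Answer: 210248 - I*sqrt(90448505)/28 ≈ 2.1025e+5 - 339.66*I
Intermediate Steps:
R(c, f) = -10
Y = 112
s(T) = 1/112
210248 - sqrt(s(R(-4, 2)) + 88*(-1311)) = 210248 - sqrt(1/112 + 88*(-1311)) = 210248 - sqrt(1/112 - 115368) = 210248 - sqrt(-12921215/112) = 210248 - I*sqrt(90448505)/28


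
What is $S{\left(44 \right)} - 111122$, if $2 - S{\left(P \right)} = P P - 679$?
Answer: $-112377$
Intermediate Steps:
$S{\left(P \right)} = 681 - P^{2}$ ($S{\left(P \right)} = 2 - \left(P P - 679\right) = 2 - \left(P^{2} - 679\right) = 2 - \left(-679 + P^{2}\right) = 681 - P^{2}$)
$S{\left(44 \right)} - 111122 = \left(681 - 44^{2}\right) - 111122 = \left(681 - 1936\right) - 111122 = -1255 - 111122 = -112377$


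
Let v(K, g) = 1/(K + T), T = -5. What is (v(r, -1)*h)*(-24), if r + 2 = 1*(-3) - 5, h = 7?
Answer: 56/5 ≈ 11.200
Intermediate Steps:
r = -10 (r = -2 + (1*(-3) - 5) = -2 + (-3 - 5) = -2 - 8 = -10)
v(K, g) = 1/(-5 + K) (v(K, g) = 1/(K - 5) = 1/(-5 + K))
(v(r, -1)*h)*(-24) = (7/(-5 - 10))*(-24) = (7/(-15))*(-24) = -1/15*7*(-24) = -7/15*(-24) = 56/5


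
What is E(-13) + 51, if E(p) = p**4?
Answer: 28612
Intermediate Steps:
E(-13) + 51 = (-13)**4 + 51 = 28561 + 51 = 28612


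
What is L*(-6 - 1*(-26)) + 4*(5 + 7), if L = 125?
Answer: 2548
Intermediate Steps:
L*(-6 - 1*(-26)) + 4*(5 + 7) = 125*(-6 - 1*(-26)) + 4*(5 + 7) = 125*(-6 + 26) + 4*12 = 125*20 + 48 = 2500 + 48 = 2548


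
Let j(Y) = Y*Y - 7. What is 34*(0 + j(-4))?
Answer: 306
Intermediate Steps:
j(Y) = -7 + Y² (j(Y) = Y² - 7 = -7 + Y²)
34*(0 + j(-4)) = 34*(0 + (-7 + (-4)²)) = 34*(0 + (-7 + 16)) = 34*(0 + 9) = 34*9 = 306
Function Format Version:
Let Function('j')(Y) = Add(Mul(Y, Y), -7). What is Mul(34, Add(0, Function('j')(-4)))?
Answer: 306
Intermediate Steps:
Function('j')(Y) = Add(-7, Pow(Y, 2)) (Function('j')(Y) = Add(Pow(Y, 2), -7) = Add(-7, Pow(Y, 2)))
Mul(34, Add(0, Function('j')(-4))) = Mul(34, Add(0, Add(-7, Pow(-4, 2)))) = Mul(34, Add(0, Add(-7, 16))) = Mul(34, Add(0, 9)) = Mul(34, 9) = 306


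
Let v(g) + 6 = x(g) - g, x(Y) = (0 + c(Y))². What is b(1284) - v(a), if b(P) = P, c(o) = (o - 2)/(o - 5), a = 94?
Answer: 10954200/7921 ≈ 1382.9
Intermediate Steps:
c(o) = (-2 + o)/(-5 + o)
x(Y) = (-2 + Y)²/(-5 + Y)² (x(Y) = (0 + (-2 + Y)/(-5 + Y))² = ((-2 + Y)/(-5 + Y))² = (-2 + Y)²/(-5 + Y)²)
v(g) = -6 - g + (-2 + g)²/(-5 + g)² (v(g) = -6 + ((-2 + g)²/(-5 + g)² - g) = -6 + (-g + (-2 + g)²/(-5 + g)²) = -6 - g + (-2 + g)²/(-5 + g)²)
b(1284) - v(a) = 1284 - (-6 - 1*94 + (-2 + 94)²/(-5 + 94)²) = 1284 - (-6 - 94 + 92²/89²) = 1284 - (-6 - 94 + (1/7921)*8464) = 1284 - (-6 - 94 + 8464/7921) = 1284 - 1*(-783636/7921) = 1284 + 783636/7921 = 10954200/7921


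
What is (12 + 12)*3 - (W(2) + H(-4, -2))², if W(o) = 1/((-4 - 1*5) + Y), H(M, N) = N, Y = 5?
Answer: 1071/16 ≈ 66.938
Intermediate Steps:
W(o) = -¼ (W(o) = 1/((-4 - 1*5) + 5) = 1/((-4 - 5) + 5) = 1/(-9 + 5) = 1/(-4) = -¼)
(12 + 12)*3 - (W(2) + H(-4, -2))² = (12 + 12)*3 - (-¼ - 2)² = 24*3 - (-9/4)² = 72 - 1*81/16 = 72 - 81/16 = 1071/16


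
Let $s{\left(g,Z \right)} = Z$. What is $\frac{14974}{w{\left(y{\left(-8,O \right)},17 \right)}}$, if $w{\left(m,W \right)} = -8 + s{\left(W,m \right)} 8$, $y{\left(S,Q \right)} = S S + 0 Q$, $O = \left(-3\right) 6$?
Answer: $\frac{7487}{252} \approx 29.71$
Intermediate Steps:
$O = -18$
$y{\left(S,Q \right)} = S^{2}$ ($y{\left(S,Q \right)} = S^{2} + 0 = S^{2}$)
$w{\left(m,W \right)} = -8 + 8 m$ ($w{\left(m,W \right)} = -8 + m 8 = -8 + 8 m$)
$\frac{14974}{w{\left(y{\left(-8,O \right)},17 \right)}} = \frac{14974}{-8 + 8 \left(-8\right)^{2}} = \frac{14974}{-8 + 8 \cdot 64} = \frac{14974}{-8 + 512} = \frac{14974}{504} = 14974 \cdot \frac{1}{504} = \frac{7487}{252}$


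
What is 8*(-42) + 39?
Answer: -297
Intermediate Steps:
8*(-42) + 39 = -336 + 39 = -297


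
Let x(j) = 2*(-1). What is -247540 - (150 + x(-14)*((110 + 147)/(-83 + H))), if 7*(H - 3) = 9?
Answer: -136480788/551 ≈ -2.4770e+5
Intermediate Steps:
H = 30/7 (H = 3 + (⅐)*9 = 3 + 9/7 = 30/7 ≈ 4.2857)
x(j) = -2
-247540 - (150 + x(-14)*((110 + 147)/(-83 + H))) = -247540 - (150 - 2*(110 + 147)/(-83 + 30/7)) = -247540 - (150 - 514/(-551/7)) = -247540 - (150 - 514*(-7)/551) = -247540 - (150 - 2*(-1799/551)) = -247540 - (150 + 3598/551) = -247540 - 1*86248/551 = -247540 - 86248/551 = -136480788/551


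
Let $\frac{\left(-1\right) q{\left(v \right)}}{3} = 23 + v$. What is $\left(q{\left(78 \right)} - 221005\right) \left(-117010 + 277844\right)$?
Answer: $-35593850872$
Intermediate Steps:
$q{\left(v \right)} = -69 - 3 v$ ($q{\left(v \right)} = - 3 \left(23 + v\right) = -69 - 3 v$)
$\left(q{\left(78 \right)} - 221005\right) \left(-117010 + 277844\right) = \left(\left(-69 - 234\right) - 221005\right) \left(-117010 + 277844\right) = \left(\left(-69 - 234\right) - 221005\right) 160834 = \left(-303 - 221005\right) 160834 = \left(-221308\right) 160834 = -35593850872$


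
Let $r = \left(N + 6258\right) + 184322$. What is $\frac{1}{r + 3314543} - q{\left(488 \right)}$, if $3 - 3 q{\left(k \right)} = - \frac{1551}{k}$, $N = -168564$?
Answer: $- \frac{3353241307}{1628240792} \approx -2.0594$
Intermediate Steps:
$r = 22016$ ($r = \left(-168564 + 6258\right) + 184322 = -162306 + 184322 = 22016$)
$q{\left(k \right)} = 1 + \frac{517}{k}$ ($q{\left(k \right)} = 1 - \frac{\left(-1551\right) \frac{1}{k}}{3} = 1 + \frac{517}{k}$)
$\frac{1}{r + 3314543} - q{\left(488 \right)} = \frac{1}{22016 + 3314543} - \frac{517 + 488}{488} = \frac{1}{3336559} - \frac{1}{488} \cdot 1005 = \frac{1}{3336559} - \frac{1005}{488} = - \frac{3353241307}{1628240792}$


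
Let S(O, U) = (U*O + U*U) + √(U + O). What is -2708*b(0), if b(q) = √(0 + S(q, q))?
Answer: 0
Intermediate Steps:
S(O, U) = U² + √(O + U) + O*U (S(O, U) = (O*U + U²) + √(O + U) = (U² + O*U) + √(O + U) = U² + √(O + U) + O*U)
b(q) = √(2*q² + √2*√q) (b(q) = √(0 + (q² + √(q + q) + q*q)) = √(0 + (q² + √(2*q) + q²)) = √(0 + (q² + √2*√q + q²)) = √(0 + (2*q² + √2*√q)) = √(2*q² + √2*√q))
-2708*b(0) = -2708*√(2*0² + √2*√0) = -2708*√(2*0 + √2*0) = -2708*√(0 + 0) = -2708*√0 = -2708*0 = 0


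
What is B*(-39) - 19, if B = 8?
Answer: -331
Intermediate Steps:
B*(-39) - 19 = 8*(-39) - 19 = -312 - 19 = -331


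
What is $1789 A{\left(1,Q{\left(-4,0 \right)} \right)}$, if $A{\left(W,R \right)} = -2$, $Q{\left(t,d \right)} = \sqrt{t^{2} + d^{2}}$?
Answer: $-3578$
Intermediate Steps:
$Q{\left(t,d \right)} = \sqrt{d^{2} + t^{2}}$
$1789 A{\left(1,Q{\left(-4,0 \right)} \right)} = 1789 \left(-2\right) = -3578$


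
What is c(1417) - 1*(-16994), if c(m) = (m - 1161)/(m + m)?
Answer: 24080626/1417 ≈ 16994.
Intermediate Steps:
c(m) = (-1161 + m)/(2*m) (c(m) = (-1161 + m)/((2*m)) = (-1161 + m)*(1/(2*m)) = (-1161 + m)/(2*m))
c(1417) - 1*(-16994) = (½)*(-1161 + 1417)/1417 - 1*(-16994) = (½)*(1/1417)*256 + 16994 = 128/1417 + 16994 = 24080626/1417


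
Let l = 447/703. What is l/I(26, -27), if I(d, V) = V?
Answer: -149/6327 ≈ -0.023550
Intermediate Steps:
l = 447/703 (l = 447*(1/703) = 447/703 ≈ 0.63585)
l/I(26, -27) = (447/703)/(-27) = (447/703)*(-1/27) = -149/6327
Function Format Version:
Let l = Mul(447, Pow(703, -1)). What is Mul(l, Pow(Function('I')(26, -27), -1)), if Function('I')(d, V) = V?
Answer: Rational(-149, 6327) ≈ -0.023550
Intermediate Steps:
l = Rational(447, 703) (l = Mul(447, Rational(1, 703)) = Rational(447, 703) ≈ 0.63585)
Mul(l, Pow(Function('I')(26, -27), -1)) = Mul(Rational(447, 703), Pow(-27, -1)) = Mul(Rational(447, 703), Rational(-1, 27)) = Rational(-149, 6327)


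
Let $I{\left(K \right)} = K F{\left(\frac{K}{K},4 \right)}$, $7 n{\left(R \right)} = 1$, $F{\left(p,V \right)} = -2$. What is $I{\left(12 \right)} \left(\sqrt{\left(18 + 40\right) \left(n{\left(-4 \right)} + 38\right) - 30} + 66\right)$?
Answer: $-1584 - \frac{48 \sqrt{26733}}{7} \approx -2705.2$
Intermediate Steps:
$n{\left(R \right)} = \frac{1}{7}$ ($n{\left(R \right)} = \frac{1}{7} \cdot 1 = \frac{1}{7}$)
$I{\left(K \right)} = - 2 K$ ($I{\left(K \right)} = K \left(-2\right) = - 2 K$)
$I{\left(12 \right)} \left(\sqrt{\left(18 + 40\right) \left(n{\left(-4 \right)} + 38\right) - 30} + 66\right) = \left(-2\right) 12 \left(\sqrt{\left(18 + 40\right) \left(\frac{1}{7} + 38\right) - 30} + 66\right) = - 24 \left(\sqrt{58 \cdot \frac{267}{7} - 30} + 66\right) = - 24 \left(\sqrt{\frac{15486}{7} - 30} + 66\right) = - 24 \left(\sqrt{\frac{15276}{7}} + 66\right) = - 24 \left(\frac{2 \sqrt{26733}}{7} + 66\right) = - 24 \left(66 + \frac{2 \sqrt{26733}}{7}\right) = -1584 - \frac{48 \sqrt{26733}}{7}$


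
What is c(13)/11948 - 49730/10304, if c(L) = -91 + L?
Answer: -74372219/15389024 ≈ -4.8328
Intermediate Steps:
c(13)/11948 - 49730/10304 = (-91 + 13)/11948 - 49730/10304 = -78*1/11948 - 49730*1/10304 = -39/5974 - 24865/5152 = -74372219/15389024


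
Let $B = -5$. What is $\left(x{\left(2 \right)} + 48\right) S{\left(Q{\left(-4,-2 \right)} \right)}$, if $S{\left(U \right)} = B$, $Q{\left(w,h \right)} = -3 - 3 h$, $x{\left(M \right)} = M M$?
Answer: $-260$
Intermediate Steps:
$x{\left(M \right)} = M^{2}$
$S{\left(U \right)} = -5$
$\left(x{\left(2 \right)} + 48\right) S{\left(Q{\left(-4,-2 \right)} \right)} = \left(2^{2} + 48\right) \left(-5\right) = \left(4 + 48\right) \left(-5\right) = 52 \left(-5\right) = -260$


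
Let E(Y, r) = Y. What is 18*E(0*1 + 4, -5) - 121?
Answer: -49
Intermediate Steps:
18*E(0*1 + 4, -5) - 121 = 18*(0*1 + 4) - 121 = 18*(0 + 4) - 121 = 18*4 - 121 = 72 - 121 = -49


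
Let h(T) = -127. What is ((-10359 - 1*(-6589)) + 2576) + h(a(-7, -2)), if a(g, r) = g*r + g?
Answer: -1321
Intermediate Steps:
a(g, r) = g + g*r
((-10359 - 1*(-6589)) + 2576) + h(a(-7, -2)) = ((-10359 - 1*(-6589)) + 2576) - 127 = ((-10359 + 6589) + 2576) - 127 = (-3770 + 2576) - 127 = -1194 - 127 = -1321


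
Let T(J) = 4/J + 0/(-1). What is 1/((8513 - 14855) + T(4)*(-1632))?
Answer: -1/7974 ≈ -0.00012541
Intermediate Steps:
T(J) = 4/J (T(J) = 4/J + 0*(-1) = 4/J + 0 = 4/J)
1/((8513 - 14855) + T(4)*(-1632)) = 1/((8513 - 14855) + (4/4)*(-1632)) = 1/(-6342 + (4*(¼))*(-1632)) = 1/(-6342 + 1*(-1632)) = 1/(-6342 - 1632) = 1/(-7974) = -1/7974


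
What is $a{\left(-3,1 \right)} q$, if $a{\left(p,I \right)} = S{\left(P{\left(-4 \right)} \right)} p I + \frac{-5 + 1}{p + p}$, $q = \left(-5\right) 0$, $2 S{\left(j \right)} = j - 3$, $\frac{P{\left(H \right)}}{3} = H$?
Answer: $0$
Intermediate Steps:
$P{\left(H \right)} = 3 H$
$S{\left(j \right)} = - \frac{3}{2} + \frac{j}{2}$ ($S{\left(j \right)} = \frac{j - 3}{2} = \frac{-3 + j}{2} = - \frac{3}{2} + \frac{j}{2}$)
$q = 0$
$a{\left(p,I \right)} = - \frac{2}{p} - \frac{15 I p}{2}$ ($a{\left(p,I \right)} = \left(- \frac{3}{2} + \frac{3 \left(-4\right)}{2}\right) p I + \frac{-5 + 1}{p + p} = \left(- \frac{3}{2} + \frac{1}{2} \left(-12\right)\right) p I - \frac{4}{2 p} = \left(- \frac{3}{2} - 6\right) p I - 4 \frac{1}{2 p} = - \frac{15 p}{2} I - \frac{2}{p} = - \frac{15 I p}{2} - \frac{2}{p} = - \frac{2}{p} - \frac{15 I p}{2}$)
$a{\left(-3,1 \right)} q = \left(- \frac{2}{-3} - \frac{15}{2} \left(-3\right)\right) 0 = \left(\left(-2\right) \left(- \frac{1}{3}\right) + \frac{45}{2}\right) 0 = \left(\frac{2}{3} + \frac{45}{2}\right) 0 = \frac{139}{6} \cdot 0 = 0$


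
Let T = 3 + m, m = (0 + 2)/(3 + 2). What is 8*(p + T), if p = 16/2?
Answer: 456/5 ≈ 91.200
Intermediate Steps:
p = 8 (p = 16*(½) = 8)
m = ⅖ (m = 2/5 = 2*(⅕) = ⅖ ≈ 0.40000)
T = 17/5 (T = 3 + ⅖ = 17/5 ≈ 3.4000)
8*(p + T) = 8*(8 + 17/5) = 8*(57/5) = 456/5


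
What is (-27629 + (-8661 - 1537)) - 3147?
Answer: -40974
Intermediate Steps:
(-27629 + (-8661 - 1537)) - 3147 = (-27629 - 10198) - 3147 = -37827 - 3147 = -40974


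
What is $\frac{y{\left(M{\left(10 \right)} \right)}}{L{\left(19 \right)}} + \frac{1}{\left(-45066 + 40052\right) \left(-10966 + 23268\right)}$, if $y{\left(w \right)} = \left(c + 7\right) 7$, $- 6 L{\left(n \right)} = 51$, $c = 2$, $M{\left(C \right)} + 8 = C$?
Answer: $- \frac{7771960745}{1048597876} \approx -7.4118$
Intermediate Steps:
$M{\left(C \right)} = -8 + C$
$L{\left(n \right)} = - \frac{17}{2}$ ($L{\left(n \right)} = \left(- \frac{1}{6}\right) 51 = - \frac{17}{2}$)
$y{\left(w \right)} = 63$ ($y{\left(w \right)} = \left(2 + 7\right) 7 = 9 \cdot 7 = 63$)
$\frac{y{\left(M{\left(10 \right)} \right)}}{L{\left(19 \right)}} + \frac{1}{\left(-45066 + 40052\right) \left(-10966 + 23268\right)} = \frac{63}{- \frac{17}{2}} + \frac{1}{\left(-45066 + 40052\right) \left(-10966 + 23268\right)} = 63 \left(- \frac{2}{17}\right) + \frac{1}{\left(-5014\right) 12302} = - \frac{126}{17} - \frac{1}{61682228} = - \frac{7771960745}{1048597876}$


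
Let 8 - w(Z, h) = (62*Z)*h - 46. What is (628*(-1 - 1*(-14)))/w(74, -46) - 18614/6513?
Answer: -1938140248/687453663 ≈ -2.8193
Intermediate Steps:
w(Z, h) = 54 - 62*Z*h (w(Z, h) = 8 - ((62*Z)*h - 46) = 8 - (62*Z*h - 46) = 8 - (-46 + 62*Z*h) = 8 + (46 - 62*Z*h) = 54 - 62*Z*h)
(628*(-1 - 1*(-14)))/w(74, -46) - 18614/6513 = (628*(-1 - 1*(-14)))/(54 - 62*74*(-46)) - 18614/6513 = (628*(-1 + 14))/(54 + 211048) - 18614*1/6513 = (628*13)/211102 - 18614/6513 = 8164*(1/211102) - 18614/6513 = 4082/105551 - 18614/6513 = -1938140248/687453663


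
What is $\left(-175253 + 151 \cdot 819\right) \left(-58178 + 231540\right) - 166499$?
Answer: $-8942871907$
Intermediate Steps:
$\left(-175253 + 151 \cdot 819\right) \left(-58178 + 231540\right) - 166499 = \left(-175253 + 123669\right) 173362 - 166499 = \left(-51584\right) 173362 - 166499 = -8942705408 - 166499 = -8942871907$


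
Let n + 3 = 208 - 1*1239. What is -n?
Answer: 1034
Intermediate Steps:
n = -1034 (n = -3 + (208 - 1*1239) = -3 + (208 - 1239) = -3 - 1031 = -1034)
-n = -1*(-1034) = 1034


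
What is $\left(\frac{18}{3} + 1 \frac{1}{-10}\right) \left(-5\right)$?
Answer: $- \frac{59}{2} \approx -29.5$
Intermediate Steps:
$\left(\frac{18}{3} + 1 \frac{1}{-10}\right) \left(-5\right) = \left(18 \cdot \frac{1}{3} + 1 \left(- \frac{1}{10}\right)\right) \left(-5\right) = \left(6 - \frac{1}{10}\right) \left(-5\right) = \frac{59}{10} \left(-5\right) = - \frac{59}{2}$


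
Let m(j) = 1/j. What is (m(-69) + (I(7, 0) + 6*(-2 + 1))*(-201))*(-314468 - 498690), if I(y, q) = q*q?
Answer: -67665316654/69 ≈ -9.8066e+8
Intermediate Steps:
I(y, q) = q²
(m(-69) + (I(7, 0) + 6*(-2 + 1))*(-201))*(-314468 - 498690) = (1/(-69) + (0² + 6*(-2 + 1))*(-201))*(-314468 - 498690) = (-1/69 + (0 + 6*(-1))*(-201))*(-813158) = (-1/69 + (0 - 6)*(-201))*(-813158) = (-1/69 - 6*(-201))*(-813158) = (-1/69 + 1206)*(-813158) = (83213/69)*(-813158) = -67665316654/69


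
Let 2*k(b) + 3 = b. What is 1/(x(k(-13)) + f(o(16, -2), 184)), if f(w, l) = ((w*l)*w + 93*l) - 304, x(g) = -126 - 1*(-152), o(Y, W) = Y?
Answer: 1/63938 ≈ 1.5640e-5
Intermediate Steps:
k(b) = -3/2 + b/2
x(g) = 26 (x(g) = -126 + 152 = 26)
f(w, l) = -304 + 93*l + l*w**2 (f(w, l) = ((l*w)*w + 93*l) - 304 = (l*w**2 + 93*l) - 304 = (93*l + l*w**2) - 304 = -304 + 93*l + l*w**2)
1/(x(k(-13)) + f(o(16, -2), 184)) = 1/(26 + (-304 + 93*184 + 184*16**2)) = 1/(26 + (-304 + 17112 + 184*256)) = 1/(26 + (-304 + 17112 + 47104)) = 1/(26 + 63912) = 1/63938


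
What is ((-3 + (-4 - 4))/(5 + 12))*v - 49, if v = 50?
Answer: -1383/17 ≈ -81.353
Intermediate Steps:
((-3 + (-4 - 4))/(5 + 12))*v - 49 = ((-3 + (-4 - 4))/(5 + 12))*50 - 49 = ((-3 - 8)/17)*50 - 49 = -11*1/17*50 - 49 = -11/17*50 - 49 = -550/17 - 49 = -1383/17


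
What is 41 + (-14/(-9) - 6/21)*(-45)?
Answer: -113/7 ≈ -16.143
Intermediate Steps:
41 + (-14/(-9) - 6/21)*(-45) = 41 + (-14*(-⅑) - 6*1/21)*(-45) = 41 + (14/9 - 2/7)*(-45) = 41 + (80/63)*(-45) = 41 - 400/7 = -113/7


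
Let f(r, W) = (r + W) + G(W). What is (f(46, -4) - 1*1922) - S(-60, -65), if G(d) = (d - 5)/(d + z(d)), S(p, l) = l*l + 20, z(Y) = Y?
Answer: -48991/8 ≈ -6123.9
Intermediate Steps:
S(p, l) = 20 + l**2 (S(p, l) = l**2 + 20 = 20 + l**2)
G(d) = (-5 + d)/(2*d) (G(d) = (d - 5)/(d + d) = (-5 + d)/((2*d)) = (-5 + d)*(1/(2*d)) = (-5 + d)/(2*d))
f(r, W) = W + r + (-5 + W)/(2*W) (f(r, W) = (r + W) + (-5 + W)/(2*W) = (W + r) + (-5 + W)/(2*W) = W + r + (-5 + W)/(2*W))
(f(46, -4) - 1*1922) - S(-60, -65) = ((1/2 - 4 + 46 - 5/2/(-4)) - 1*1922) - (20 + (-65)**2) = ((1/2 - 4 + 46 - 5/2*(-1/4)) - 1922) - (20 + 4225) = ((1/2 - 4 + 46 + 5/8) - 1922) - 1*4245 = (345/8 - 1922) - 4245 = -15031/8 - 4245 = -48991/8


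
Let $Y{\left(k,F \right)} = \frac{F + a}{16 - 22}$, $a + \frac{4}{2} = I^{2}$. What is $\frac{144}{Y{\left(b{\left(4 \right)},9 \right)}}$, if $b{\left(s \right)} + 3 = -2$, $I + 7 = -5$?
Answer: $- \frac{864}{151} \approx -5.7219$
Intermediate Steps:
$I = -12$ ($I = -7 - 5 = -12$)
$b{\left(s \right)} = -5$ ($b{\left(s \right)} = -3 - 2 = -5$)
$a = 142$ ($a = -2 + \left(-12\right)^{2} = -2 + 144 = 142$)
$Y{\left(k,F \right)} = - \frac{71}{3} - \frac{F}{6}$ ($Y{\left(k,F \right)} = \frac{F + 142}{16 - 22} = \frac{142 + F}{-6} = \left(142 + F\right) \left(- \frac{1}{6}\right) = - \frac{71}{3} - \frac{F}{6}$)
$\frac{144}{Y{\left(b{\left(4 \right)},9 \right)}} = \frac{144}{- \frac{71}{3} - \frac{3}{2}} = \frac{144}{- \frac{151}{6}} = 144 \left(- \frac{6}{151}\right) = - \frac{864}{151}$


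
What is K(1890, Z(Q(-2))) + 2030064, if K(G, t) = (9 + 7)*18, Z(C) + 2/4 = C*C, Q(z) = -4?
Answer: 2030352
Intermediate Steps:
Z(C) = -½ + C² (Z(C) = -½ + C*C = -½ + C²)
K(G, t) = 288 (K(G, t) = 16*18 = 288)
K(1890, Z(Q(-2))) + 2030064 = 288 + 2030064 = 2030352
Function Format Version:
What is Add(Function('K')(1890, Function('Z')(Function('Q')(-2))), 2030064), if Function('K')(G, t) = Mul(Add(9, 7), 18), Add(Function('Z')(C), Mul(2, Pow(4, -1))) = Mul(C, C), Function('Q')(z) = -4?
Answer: 2030352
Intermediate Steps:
Function('Z')(C) = Add(Rational(-1, 2), Pow(C, 2)) (Function('Z')(C) = Add(Rational(-1, 2), Mul(C, C)) = Add(Rational(-1, 2), Pow(C, 2)))
Function('K')(G, t) = 288 (Function('K')(G, t) = Mul(16, 18) = 288)
Add(Function('K')(1890, Function('Z')(Function('Q')(-2))), 2030064) = Add(288, 2030064) = 2030352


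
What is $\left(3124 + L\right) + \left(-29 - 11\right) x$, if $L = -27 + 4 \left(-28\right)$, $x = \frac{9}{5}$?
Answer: $2913$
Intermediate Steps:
$x = \frac{9}{5}$ ($x = 9 \cdot \frac{1}{5} = \frac{9}{5} \approx 1.8$)
$L = -139$ ($L = -27 - 112 = -139$)
$\left(3124 + L\right) + \left(-29 - 11\right) x = \left(3124 - 139\right) + \left(-29 - 11\right) \frac{9}{5} = 2985 - 72 = 2913$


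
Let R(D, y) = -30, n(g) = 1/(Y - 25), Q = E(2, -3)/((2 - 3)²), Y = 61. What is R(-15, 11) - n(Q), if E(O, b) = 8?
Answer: -1081/36 ≈ -30.028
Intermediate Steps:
Q = 8 (Q = 8/((2 - 3)²) = 8/((-1)²) = 8/1 = 8*1 = 8)
n(g) = 1/36 (n(g) = 1/(61 - 25) = 1/36)
R(-15, 11) - n(Q) = -30 - 1*1/36 = -30 - 1/36 = -1081/36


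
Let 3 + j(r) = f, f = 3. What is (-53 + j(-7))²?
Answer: 2809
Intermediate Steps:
j(r) = 0 (j(r) = -3 + 3 = 0)
(-53 + j(-7))² = (-53 + 0)² = (-53)² = 2809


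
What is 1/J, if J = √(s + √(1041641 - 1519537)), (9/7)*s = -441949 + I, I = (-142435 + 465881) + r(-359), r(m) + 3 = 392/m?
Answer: 3*√718/(2*√(-148904161 + 3231*I*√119474)) ≈ 1.2352e-5 - 0.0032938*I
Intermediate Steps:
r(m) = -3 + 392/m
I = 116115645/359 (I = (-142435 + 465881) + (-3 + 392/(-359)) = 323446 + (-3 + 392*(-1/359)) = 323446 + (-3 - 392/359) = 323446 - 1469/359 = 116115645/359 ≈ 3.2344e+5)
s = -297808322/3231 (s = 7*(-441949 + 116115645/359)/9 = (7/9)*(-42544046/359) = -297808322/3231 ≈ -92172.)
J = √(-297808322/3231 + 2*I*√119474) (J = √(-297808322/3231 + √(1041641 - 1519537)) = √(-297808322/3231 + √(-477896)) = √(-297808322/3231 + 2*I*√119474) ≈ 1.138 + 303.6*I)
1/J = 1/(√(-106913187598 + 2319858*I*√119474)/1077) = 1077/√(-106913187598 + 2319858*I*√119474)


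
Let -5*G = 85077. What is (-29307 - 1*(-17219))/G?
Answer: 60440/85077 ≈ 0.71041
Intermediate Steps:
G = -85077/5 (G = -⅕*85077 = -85077/5 ≈ -17015.)
(-29307 - 1*(-17219))/G = (-29307 - 1*(-17219))/(-85077/5) = (-29307 + 17219)*(-5/85077) = -12088*(-5/85077) = 60440/85077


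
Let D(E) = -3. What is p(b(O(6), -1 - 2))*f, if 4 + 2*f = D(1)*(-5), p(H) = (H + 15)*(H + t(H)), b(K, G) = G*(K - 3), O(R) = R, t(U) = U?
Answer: -594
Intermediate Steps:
b(K, G) = G*(-3 + K)
p(H) = 2*H*(15 + H) (p(H) = (H + 15)*(H + H) = (15 + H)*(2*H) = 2*H*(15 + H))
f = 11/2 (f = -2 + (-3*(-5))/2 = -2 + (1/2)*15 = -2 + 15/2 = 11/2 ≈ 5.5000)
p(b(O(6), -1 - 2))*f = (2*((-1 - 2)*(-3 + 6))*(15 + (-1 - 2)*(-3 + 6)))*(11/2) = (2*(-3*3)*(15 - 3*3))*(11/2) = (2*(-9)*(15 - 9))*(11/2) = (2*(-9)*6)*(11/2) = -108*11/2 = -594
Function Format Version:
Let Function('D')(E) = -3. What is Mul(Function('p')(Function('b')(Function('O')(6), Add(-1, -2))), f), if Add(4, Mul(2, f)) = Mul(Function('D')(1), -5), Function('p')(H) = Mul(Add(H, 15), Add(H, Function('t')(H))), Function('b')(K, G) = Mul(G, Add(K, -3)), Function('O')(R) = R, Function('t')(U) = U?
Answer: -594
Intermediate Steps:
Function('b')(K, G) = Mul(G, Add(-3, K))
Function('p')(H) = Mul(2, H, Add(15, H)) (Function('p')(H) = Mul(Add(H, 15), Add(H, H)) = Mul(Add(15, H), Mul(2, H)) = Mul(2, H, Add(15, H)))
f = Rational(11, 2) (f = Add(-2, Mul(Rational(1, 2), Mul(-3, -5))) = Add(-2, Mul(Rational(1, 2), 15)) = Add(-2, Rational(15, 2)) = Rational(11, 2) ≈ 5.5000)
Mul(Function('p')(Function('b')(Function('O')(6), Add(-1, -2))), f) = Mul(Mul(2, Mul(Add(-1, -2), Add(-3, 6)), Add(15, Mul(Add(-1, -2), Add(-3, 6)))), Rational(11, 2)) = Mul(Mul(2, Mul(-3, 3), Add(15, Mul(-3, 3))), Rational(11, 2)) = Mul(Mul(2, -9, Add(15, -9)), Rational(11, 2)) = Mul(Mul(2, -9, 6), Rational(11, 2)) = Mul(-108, Rational(11, 2)) = -594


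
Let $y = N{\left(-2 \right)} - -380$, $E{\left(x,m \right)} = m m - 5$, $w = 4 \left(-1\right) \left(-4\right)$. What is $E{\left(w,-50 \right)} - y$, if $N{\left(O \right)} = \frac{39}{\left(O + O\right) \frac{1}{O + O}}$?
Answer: $2076$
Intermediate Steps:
$w = 16$ ($w = \left(-4\right) \left(-4\right) = 16$)
$N{\left(O \right)} = 39$ ($N{\left(O \right)} = \frac{39}{2 O \frac{1}{2 O}} = \frac{39}{1} = 39 \cdot 1 = 39$)
$E{\left(x,m \right)} = -5 + m^{2}$ ($E{\left(x,m \right)} = m^{2} - 5 = -5 + m^{2}$)
$y = 419$ ($y = 39 - -380 = 39 + 380 = 419$)
$E{\left(w,-50 \right)} - y = \left(-5 + \left(-50\right)^{2}\right) - 419 = \left(-5 + 2500\right) - 419 = 2495 - 419 = 2076$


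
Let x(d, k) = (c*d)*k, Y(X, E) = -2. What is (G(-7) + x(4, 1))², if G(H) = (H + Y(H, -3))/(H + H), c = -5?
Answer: 73441/196 ≈ 374.70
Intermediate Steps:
x(d, k) = -5*d*k (x(d, k) = (-5*d)*k = -5*d*k)
G(H) = (-2 + H)/(2*H) (G(H) = (H - 2)/(H + H) = (-2 + H)/((2*H)) = (-2 + H)*(1/(2*H)) = (-2 + H)/(2*H))
(G(-7) + x(4, 1))² = ((½)*(-2 - 7)/(-7) - 5*4*1)² = ((½)*(-⅐)*(-9) - 20)² = (9/14 - 20)² = (-271/14)² = 73441/196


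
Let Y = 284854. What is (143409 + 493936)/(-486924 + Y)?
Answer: -127469/40414 ≈ -3.1541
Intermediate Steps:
(143409 + 493936)/(-486924 + Y) = (143409 + 493936)/(-486924 + 284854) = 637345/(-202070) = 637345*(-1/202070) = -127469/40414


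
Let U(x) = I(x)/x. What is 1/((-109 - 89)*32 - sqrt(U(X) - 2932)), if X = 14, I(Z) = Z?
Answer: I/(sqrt(2931) - 6336*I) ≈ -0.00015782 + 1.3485e-6*I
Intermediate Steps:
U(x) = 1 (U(x) = x/x = 1)
1/((-109 - 89)*32 - sqrt(U(X) - 2932)) = 1/((-109 - 89)*32 - sqrt(1 - 2932)) = 1/(-198*32 - sqrt(-2931)) = 1/(-6336 - I*sqrt(2931))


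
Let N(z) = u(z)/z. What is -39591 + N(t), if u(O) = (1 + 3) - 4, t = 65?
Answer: -39591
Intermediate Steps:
u(O) = 0 (u(O) = 4 - 4 = 0)
N(z) = 0 (N(z) = 0/z = 0)
-39591 + N(t) = -39591 + 0 = -39591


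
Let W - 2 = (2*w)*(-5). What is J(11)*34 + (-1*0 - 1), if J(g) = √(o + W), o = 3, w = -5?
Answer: -1 + 34*√55 ≈ 251.15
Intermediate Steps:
W = 52 (W = 2 + (2*(-5))*(-5) = 2 - 10*(-5) = 2 + 50 = 52)
J(g) = √55 (J(g) = √(3 + 52) = √55)
J(11)*34 + (-1*0 - 1) = √55*34 + (-1*0 - 1) = 34*√55 + (0 - 1) = 34*√55 - 1 = -1 + 34*√55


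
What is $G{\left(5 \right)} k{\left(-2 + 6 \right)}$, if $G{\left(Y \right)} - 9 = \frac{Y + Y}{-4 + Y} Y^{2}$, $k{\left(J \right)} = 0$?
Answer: $0$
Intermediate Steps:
$G{\left(Y \right)} = 9 + \frac{2 Y^{3}}{-4 + Y}$ ($G{\left(Y \right)} = 9 + \frac{Y + Y}{-4 + Y} Y^{2} = 9 + \frac{2 Y}{-4 + Y} Y^{2} = 9 + \frac{2 Y^{3}}{-4 + Y}$)
$G{\left(5 \right)} k{\left(-2 + 6 \right)} = \frac{-36 + 2 \cdot 5^{3} + 9 \cdot 5}{-4 + 5} \cdot 0 = \frac{-36 + 2 \cdot 125 + 45}{1} \cdot 0 = 1 \left(-36 + 250 + 45\right) 0 = 1 \cdot 259 \cdot 0 = 259 \cdot 0 = 0$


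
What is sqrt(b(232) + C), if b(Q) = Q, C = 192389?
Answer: sqrt(192621) ≈ 438.89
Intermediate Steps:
sqrt(b(232) + C) = sqrt(232 + 192389) = sqrt(192621)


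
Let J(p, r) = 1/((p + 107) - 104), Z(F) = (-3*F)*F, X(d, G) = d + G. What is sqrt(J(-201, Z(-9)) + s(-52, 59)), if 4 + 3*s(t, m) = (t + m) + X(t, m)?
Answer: sqrt(14498)/66 ≈ 1.8244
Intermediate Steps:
X(d, G) = G + d
s(t, m) = -4/3 + 2*m/3 + 2*t/3 (s(t, m) = -4/3 + ((t + m) + (m + t))/3 = -4/3 + ((m + t) + (m + t))/3 = -4/3 + (2*m + 2*t)/3 = -4/3 + (2*m/3 + 2*t/3) = -4/3 + 2*m/3 + 2*t/3)
Z(F) = -3*F**2
J(p, r) = 1/(3 + p) (J(p, r) = 1/((107 + p) - 104) = 1/(3 + p))
sqrt(J(-201, Z(-9)) + s(-52, 59)) = sqrt(1/(3 - 201) + (-4/3 + (2/3)*59 + (2/3)*(-52))) = sqrt(1/(-198) + (-4/3 + 118/3 - 104/3)) = sqrt(-1/198 + 10/3) = sqrt(659/198) = sqrt(14498)/66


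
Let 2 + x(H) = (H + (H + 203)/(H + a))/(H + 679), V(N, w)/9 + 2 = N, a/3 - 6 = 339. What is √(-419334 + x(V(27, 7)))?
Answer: I*√236133370667495/23730 ≈ 647.56*I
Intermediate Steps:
a = 1035 (a = 18 + 3*339 = 18 + 1017 = 1035)
V(N, w) = -18 + 9*N
x(H) = -2 + (H + (203 + H)/(1035 + H))/(679 + H) (x(H) = -2 + (H + (H + 203)/(H + 1035))/(H + 679) = -2 + (H + (203 + H)/(1035 + H))/(679 + H))
√(-419334 + x(V(27, 7))) = √(-419334 + (-1405327 - (-18 + 9*27)² - 2392*(-18 + 9*27))/(702765 + (-18 + 9*27)² + 1714*(-18 + 9*27))) = √(-419334 + (-1405327 - (-18 + 243)² - 2392*(-18 + 243))/(702765 + (-18 + 243)² + 1714*(-18 + 243))) = √(-419334 + (-1405327 - 1*225² - 2392*225)/(702765 + 225² + 1714*225)) = √(-419334 + (-1405327 - 1*50625 - 538200)/(702765 + 50625 + 385650)) = √(-419334 + (-1405327 - 50625 - 538200)/1139040) = √(-419334 + (1/1139040)*(-1994152)) = √(-419334 - 249269/142380) = √(-59705024189/142380) = I*√236133370667495/23730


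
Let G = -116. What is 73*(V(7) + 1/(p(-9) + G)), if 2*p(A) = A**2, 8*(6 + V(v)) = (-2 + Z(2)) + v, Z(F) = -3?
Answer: -254113/604 ≈ -420.72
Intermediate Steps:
V(v) = -53/8 + v/8 (V(v) = -6 + ((-2 - 3) + v)/8 = -6 + (-5 + v)/8 = -6 + (-5/8 + v/8) = -53/8 + v/8)
p(A) = A**2/2
73*(V(7) + 1/(p(-9) + G)) = 73*((-53/8 + (1/8)*7) + 1/((1/2)*(-9)**2 - 116)) = 73*((-53/8 + 7/8) + 1/((1/2)*81 - 116)) = 73*(-23/4 + 1/(81/2 - 116)) = 73*(-23/4 + 1/(-151/2)) = 73*(-23/4 - 2/151) = 73*(-3481/604) = -254113/604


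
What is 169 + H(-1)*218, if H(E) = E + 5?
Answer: 1041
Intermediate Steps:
H(E) = 5 + E
169 + H(-1)*218 = 169 + (5 - 1)*218 = 169 + 4*218 = 169 + 872 = 1041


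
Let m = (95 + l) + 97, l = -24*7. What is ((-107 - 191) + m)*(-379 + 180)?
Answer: 54526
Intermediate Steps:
l = -168
m = 24 (m = (95 - 168) + 97 = -73 + 97 = 24)
((-107 - 191) + m)*(-379 + 180) = ((-107 - 191) + 24)*(-379 + 180) = (-298 + 24)*(-199) = -274*(-199) = 54526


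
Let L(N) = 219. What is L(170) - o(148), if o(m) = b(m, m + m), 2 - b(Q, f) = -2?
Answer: 215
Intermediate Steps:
b(Q, f) = 4 (b(Q, f) = 2 - 1*(-2) = 2 + 2 = 4)
o(m) = 4
L(170) - o(148) = 219 - 1*4 = 219 - 4 = 215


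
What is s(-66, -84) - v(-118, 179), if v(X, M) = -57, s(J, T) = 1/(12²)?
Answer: 8209/144 ≈ 57.007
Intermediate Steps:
s(J, T) = 1/144
s(-66, -84) - v(-118, 179) = 1/144 - 1*(-57) = 1/144 + 57 = 8209/144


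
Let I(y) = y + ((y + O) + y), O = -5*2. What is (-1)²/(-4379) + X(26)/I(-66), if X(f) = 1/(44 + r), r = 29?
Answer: -19563/66490736 ≈ -0.00029422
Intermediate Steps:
O = -10
X(f) = 1/73 (X(f) = 1/(44 + 29) = 1/73)
I(y) = -10 + 3*y (I(y) = y + ((y - 10) + y) = y + ((-10 + y) + y) = y + (-10 + 2*y) = -10 + 3*y)
(-1)²/(-4379) + X(26)/I(-66) = (-1)²/(-4379) + 1/(73*(-10 + 3*(-66))) = 1*(-1/4379) + 1/(73*(-10 - 198)) = -1/4379 + (1/73)/(-208) = -1/4379 + (1/73)*(-1/208) = -1/4379 - 1/15184 = -19563/66490736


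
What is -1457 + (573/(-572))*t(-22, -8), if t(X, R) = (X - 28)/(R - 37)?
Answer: -1251061/858 ≈ -1458.1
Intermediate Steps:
t(X, R) = (-28 + X)/(-37 + R)
-1457 + (573/(-572))*t(-22, -8) = -1457 + (573/(-572))*((-28 - 22)/(-37 - 8)) = -1457 + (573*(-1/572))*(-50/(-45)) = -1457 - (-191)*(-50)/8580 = -1457 - 573/572*10/9 = -1457 - 955/858 = -1251061/858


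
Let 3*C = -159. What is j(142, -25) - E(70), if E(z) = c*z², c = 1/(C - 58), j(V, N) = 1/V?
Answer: 695911/15762 ≈ 44.151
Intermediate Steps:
C = -53 (C = (⅓)*(-159) = -53)
c = -1/111 (c = 1/(-53 - 58) = 1/(-111) = -1/111 ≈ -0.0090090)
E(z) = -z²/111
j(142, -25) - E(70) = 1/142 - (-1)*70²/111 = 1/142 - (-1)*4900/111 = 1/142 - 1*(-4900/111) = 1/142 + 4900/111 = 695911/15762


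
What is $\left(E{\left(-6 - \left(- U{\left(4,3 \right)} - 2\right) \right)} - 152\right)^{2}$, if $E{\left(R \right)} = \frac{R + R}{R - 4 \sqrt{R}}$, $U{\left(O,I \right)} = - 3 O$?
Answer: $\left(151 + i\right)^{2} \approx 22800.0 + 302.0 i$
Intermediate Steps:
$E{\left(R \right)} = \frac{2 R}{R - 4 \sqrt{R}}$
$\left(E{\left(-6 - \left(- U{\left(4,3 \right)} - 2\right) \right)} - 152\right)^{2} = \left(\frac{2 \left(-6 - \left(- \left(-3\right) 4 - 2\right)\right)}{\left(-6 - \left(- \left(-3\right) 4 - 2\right)\right) - 4 \sqrt{-6 - \left(- \left(-3\right) 4 - 2\right)}} - 152\right)^{2} = \left(\frac{2 \left(-6 - \left(\left(-1\right) \left(-12\right) - 2\right)\right)}{\left(-6 - \left(\left(-1\right) \left(-12\right) - 2\right)\right) - 4 \sqrt{-6 - \left(\left(-1\right) \left(-12\right) - 2\right)}} - 152\right)^{2} = \left(\frac{2 \left(-6 - \left(12 - 2\right)\right)}{\left(-6 - \left(12 - 2\right)\right) - 4 \sqrt{-6 - \left(12 - 2\right)}} - 152\right)^{2} = \left(\frac{2 \left(-6 - 10\right)}{\left(-6 - 10\right) - 4 \sqrt{-6 - 10}} - 152\right)^{2} = \left(2 \left(-16\right) \frac{1}{-16 - 4 \sqrt{-16}} - 152\right)^{2} = \left(2 \left(-16\right) \frac{1}{-16 - 4 \cdot 4 i} - 152\right)^{2} = \left(2 \left(-16\right) \frac{1}{-16 - 16 i} - 152\right)^{2} = \left(2 \left(-16\right) \frac{-16 + 16 i}{512} - 152\right)^{2} = \left(\left(1 - i\right) - 152\right)^{2} = \left(-151 - i\right)^{2}$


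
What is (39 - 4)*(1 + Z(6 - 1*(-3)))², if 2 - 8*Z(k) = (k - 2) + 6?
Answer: 315/64 ≈ 4.9219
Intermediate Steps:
Z(k) = -¼ - k/8 (Z(k) = ¼ - ((k - 2) + 6)/8 = ¼ - ((-2 + k) + 6)/8 = ¼ - (4 + k)/8 = ¼ + (-½ - k/8) = -¼ - k/8)
(39 - 4)*(1 + Z(6 - 1*(-3)))² = (39 - 4)*(1 + (-¼ - (6 - 1*(-3))/8))² = 35*(1 + (-¼ - (6 + 3)/8))² = 35*(1 + (-¼ - ⅛*9))² = 35*(1 + (-¼ - 9/8))² = 35*(1 - 11/8)² = 35*(-3/8)² = 35*(9/64) = 315/64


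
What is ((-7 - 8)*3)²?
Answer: 2025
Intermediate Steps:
((-7 - 8)*3)² = (-15*3)² = (-45)² = 2025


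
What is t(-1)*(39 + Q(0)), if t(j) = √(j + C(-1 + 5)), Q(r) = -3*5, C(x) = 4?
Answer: 24*√3 ≈ 41.569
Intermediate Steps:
Q(r) = -15
t(j) = √(4 + j) (t(j) = √(j + 4) = √(4 + j))
t(-1)*(39 + Q(0)) = √(4 - 1)*(39 - 15) = √3*24 = 24*√3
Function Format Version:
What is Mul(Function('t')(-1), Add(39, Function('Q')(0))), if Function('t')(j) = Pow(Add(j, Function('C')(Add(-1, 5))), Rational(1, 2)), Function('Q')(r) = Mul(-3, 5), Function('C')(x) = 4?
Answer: Mul(24, Pow(3, Rational(1, 2))) ≈ 41.569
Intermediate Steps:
Function('Q')(r) = -15
Function('t')(j) = Pow(Add(4, j), Rational(1, 2)) (Function('t')(j) = Pow(Add(j, 4), Rational(1, 2)) = Pow(Add(4, j), Rational(1, 2)))
Mul(Function('t')(-1), Add(39, Function('Q')(0))) = Mul(Pow(Add(4, -1), Rational(1, 2)), Add(39, -15)) = Mul(Pow(3, Rational(1, 2)), 24) = Mul(24, Pow(3, Rational(1, 2)))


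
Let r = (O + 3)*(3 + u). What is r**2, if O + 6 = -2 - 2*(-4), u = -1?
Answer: 36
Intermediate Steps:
O = 0 (O = -6 + (-2 - 2*(-4)) = -6 + (-2 + 8) = -6 + 6 = 0)
r = 6 (r = (0 + 3)*(3 - 1) = 3*2 = 6)
r**2 = 6**2 = 36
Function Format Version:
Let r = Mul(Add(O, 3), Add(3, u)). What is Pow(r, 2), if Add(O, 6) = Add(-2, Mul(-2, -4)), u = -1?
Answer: 36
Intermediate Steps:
O = 0 (O = Add(-6, Add(-2, Mul(-2, -4))) = Add(-6, Add(-2, 8)) = Add(-6, 6) = 0)
r = 6 (r = Mul(Add(0, 3), Add(3, -1)) = Mul(3, 2) = 6)
Pow(r, 2) = Pow(6, 2) = 36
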